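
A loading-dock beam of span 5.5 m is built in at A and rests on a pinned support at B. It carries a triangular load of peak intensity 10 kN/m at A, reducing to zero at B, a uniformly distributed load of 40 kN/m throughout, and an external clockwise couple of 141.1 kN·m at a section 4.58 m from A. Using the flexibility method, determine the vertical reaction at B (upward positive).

Remove the prop at B; the released (primary) structure is a cantilever built in at A.
Downward deflection at the released point B due to the loads:
  triangular load, peak 10 at the fixed end: w₀L⁴/(30EI) = 305/EI
  UDL 40: wL⁴/(8EI) = 4575/EI
  clockwise couple 141.1 at a = 4.58: M₀a(2L − a)/(2EI) = 2074/EI
  δ_0 = 6955/EI
Tip deflection under a unit load at B: L³/(3EI) = 55.46/EI.
Compatibility at B: δ_0 − R_B·δ_{BB} = 0, so R_B = 6955/55.46 = 125.4 kN.

R_B = 125.4 kN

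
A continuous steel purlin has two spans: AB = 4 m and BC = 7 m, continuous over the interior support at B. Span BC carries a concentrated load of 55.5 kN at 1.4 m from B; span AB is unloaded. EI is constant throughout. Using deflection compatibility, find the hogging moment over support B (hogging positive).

M_B = 35.6 kN·m

Take M_B as the redundant. Released structure: two simple spans AB and BC with a hinge at B.
Discontinuity in slope at B on the released structure — sum the simple-span end rotations:
  span BC: point load 55.5 at a = 1.4: Pab(L + b)/(6LEI) = 130.5/EI
  relative rotation θ_0 = (0 + 130.5)/EI = 130.5/EI
A unit hogging moment at B produces rotation L₁/(3EI) + L₂/(3EI) = 3.667/EI.
Slope continuity at B: θ_0 = M_B·3.667/EI, so M_B = 130.5/3.667 = 35.6 kN·m (hogging).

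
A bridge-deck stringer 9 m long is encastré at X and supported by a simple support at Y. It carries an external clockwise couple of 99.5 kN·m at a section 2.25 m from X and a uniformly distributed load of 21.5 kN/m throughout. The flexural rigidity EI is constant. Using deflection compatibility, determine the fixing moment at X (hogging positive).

Remove the prop at Y; the released (primary) structure is a cantilever built in at X.
Primary-structure tip deflection at Y by superposition:
  clockwise couple 99.5 at a = 2.25: M₀a(2L − a)/(2EI) = 1763/EI
  UDL 21.5: wL⁴/(8EI) = 17633/EI
  δ_0 = 19396/EI
Tip deflection under a unit load at Y: L³/(3EI) = 243/EI.
Compatibility at Y: δ_0 − R_Y·δ_{YY} = 0, so R_Y = 19396/243 = 79.82 kN.
Moment equilibrium about X: M_X = Σ(load moments about X) − R_Y·L = 970.2 − 79.82×9 = 251.9 kN·m.

M_X = 251.9 kN·m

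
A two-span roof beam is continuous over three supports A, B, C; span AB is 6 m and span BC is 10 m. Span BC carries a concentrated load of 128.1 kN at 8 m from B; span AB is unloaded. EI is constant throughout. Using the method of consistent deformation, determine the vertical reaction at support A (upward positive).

Release continuity at B by inserting a hinge; the redundant is the internal moment M_B. The primary structure is two simply-supported spans AB and BC.
End slopes at the hinge B, treating each span as simply supported:
  span BC: point load 128.1 at a = 8: Pab(L + b)/(6LEI) = 409.9/EI
  relative rotation θ_0 = (0 + 409.9)/EI = 409.9/EI
A unit hogging moment at B produces rotation L₁/(3EI) + L₂/(3EI) = 5.333/EI.
Slope continuity at B: θ_0 = M_B·5.333/EI, so M_B = 409.9/5.333 = 76.86 kN·m (hogging).
Span AB, ΣM about A with M_B applied at B: R_B^{AB}·6 = 0 + 76.86, so R_B^{AB} = 12.81 kN and R_A = 0 − 12.81 = -12.81 kN.

R_A = -12.81 kN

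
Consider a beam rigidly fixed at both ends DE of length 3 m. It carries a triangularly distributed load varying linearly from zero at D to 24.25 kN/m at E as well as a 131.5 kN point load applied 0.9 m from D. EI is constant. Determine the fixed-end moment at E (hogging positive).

M_E = 35.77 kN·m

Release both end moments; the primary structure is a simply-supported span DE with redundants M_D and M_E.
Simple-span end rotations at D and E under the given loads:
  at D: triangular load, peak 24.25: 7w₀L³/(360EI) = 12.73/EI
  at E: triangular load, peak 24.25: w₀L³/(45EI) = 14.55/EI
  at D: point load 131.5 at a = 0.9: Pab(L + b)/(6LEI) = 70.42/EI
  at E: point load 131.5 at a = 0.9: Pab(L + a)/(6LEI) = 53.85/EI
  θ_D0 = 83.15/EI,  θ_E0 = 68.4/EI
Flexibility coefficients: a unit moment at one end gives L/(3EI) there and L/(6EI) at the far end, so f₁₁ = f₂₂ = 1/EI and f₁₂ = f₂₁ = 0.5/EI.
Compatibility — zero rotation at each built-in end:
  1 M_D + 0.5 M_E = 83.15
  0.5 M_D + 1 M_E = 68.4
Solving the pair gives M_D = 65.27 kN·m and M_E = 35.77 kN·m (hogging).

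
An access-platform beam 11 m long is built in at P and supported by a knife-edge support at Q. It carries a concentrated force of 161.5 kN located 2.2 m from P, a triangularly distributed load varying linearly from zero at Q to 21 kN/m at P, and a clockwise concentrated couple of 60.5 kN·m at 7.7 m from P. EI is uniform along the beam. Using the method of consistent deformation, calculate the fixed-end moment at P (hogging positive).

Choose R_Q as the redundant. The primary structure is the cantilever fixed at P.
Primary-structure tip deflection at Q by superposition:
  point load 161.5 at a = 2.2: Pa²(3L − a)/(6EI) = 4013/EI
  triangular load, peak 21 at the fixed end: w₀L⁴/(30EI) = 10249/EI
  clockwise couple 60.5 at a = 7.7: M₀a(2L − a)/(2EI) = 3331/EI
  δ_0 = 17592/EI
Flexibility coefficient — unit upward force at Q: δ_{QQ} = L³/(3EI) = 443.7/EI.
Compatibility at Q: δ_0 − R_Q·δ_{QQ} = 0, so R_Q = 17592/443.7 = 39.65 kN.
Moment equilibrium about P: M_P = Σ(load moments about P) − R_Q·L = 839.3 − 39.65×11 = 403.1 kN·m.

M_P = 403.1 kN·m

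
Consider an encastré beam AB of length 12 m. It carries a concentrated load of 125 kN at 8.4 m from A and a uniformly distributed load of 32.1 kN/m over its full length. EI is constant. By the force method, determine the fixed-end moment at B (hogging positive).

M_B = 605.7 kN·m

Take the two fixed-end moments M_A, M_B as redundants; the released structure is the simple span AB.
Simple-span end rotations at A and B under the given loads:
  at A: point load 125 at a = 8.4: Pab(L + b)/(6LEI) = 819/EI
  at B: point load 125 at a = 8.4: Pab(L + a)/(6LEI) = 1071/EI
  at A: UDL 32.1: wL³/(24EI) = 2311/EI
  at B: UDL 32.1: wL³/(24EI) = 2311/EI
  θ_A0 = 3130/EI,  θ_B0 = 3382/EI
Flexibility coefficients: a unit moment at one end gives L/(3EI) there and L/(6EI) at the far end, so f₁₁ = f₂₂ = 4/EI and f₁₂ = f₂₁ = 2/EI.
Compatibility — zero rotation at each built-in end:
  4 M_A + 2 M_B = 3130
  2 M_A + 4 M_B = 3382
Solving the pair gives M_A = 479.7 kN·m and M_B = 605.7 kN·m (hogging).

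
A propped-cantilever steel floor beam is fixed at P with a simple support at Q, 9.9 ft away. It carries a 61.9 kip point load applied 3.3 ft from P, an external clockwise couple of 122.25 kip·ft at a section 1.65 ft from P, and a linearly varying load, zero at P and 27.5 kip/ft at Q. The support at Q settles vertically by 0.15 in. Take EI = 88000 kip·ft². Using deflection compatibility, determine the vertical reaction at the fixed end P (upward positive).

R_P = 111.7 kip

Take the reaction at Q as the redundant and release it; the primary structure is a cantilever fixed at P.
Downward deflection at the released point Q due to the loads:
  point load 61.9 at a = 3.3: Pa²(3L − a)/(6EI) = 2966/EI
  clockwise couple 122.25 at a = 1.65: M₀a(2L − a)/(2EI) = 1831/EI
  triangular load, peak 27.5 at the free end: 11w₀L⁴/(120EI) = 24215/EI
  δ_0 = 29012/EI
Tip deflection under a unit load at Q: L³/(3EI) = 323.4/EI.
With EI = 88000 kip·ft²: δ_0 = 0.32968 ft and δ_{QQ} = 0.003675 ft/kip.
Compatibility — the beam at Q must follow the support down by 0.0125 ft: δ_0 − R_Q·δ_{QQ} = 0.0125, so R_Q = (0.32968 − 0.0125)/0.003675 = 86.3 kip.
Vertical equilibrium: R_P = ΣP − R_Q = 198 − 86.3 = 111.7 kip.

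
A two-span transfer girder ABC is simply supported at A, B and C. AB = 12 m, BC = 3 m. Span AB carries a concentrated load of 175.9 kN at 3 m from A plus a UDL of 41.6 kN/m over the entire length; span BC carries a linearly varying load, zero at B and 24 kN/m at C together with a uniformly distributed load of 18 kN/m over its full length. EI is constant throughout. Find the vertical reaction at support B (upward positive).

Insert a hinge at B; M_B is the redundant, and each span becomes simply supported.
Discontinuity in slope at B on the released structure — sum the simple-span end rotations:
  span AB: point load 175.9 at a = 3: Pab(L + a)/(6LEI) = 989.4/EI
  span AB: UDL 41.6: wL³/(24EI) = 2995/EI
  span BC: triangular load, peak 24: 7w₀L³/(360EI) = 12.6/EI
  span BC: UDL 18: wL³/(24EI) = 20.25/EI
  relative rotation θ_0 = (3985 + 32.85)/EI = 4017/EI
A unit hogging moment at B produces rotation L₁/(3EI) + L₂/(3EI) = 5/EI.
Slope continuity at B: θ_0 = M_B·5/EI, so M_B = 4017/5 = 803.5 kN·m (hogging).
Span AB, ΣM about A with M_B applied at B: R_B^{AB}·12 = 3523 + 803.5, so R_B^{AB} = 360.5 kN and R_A = 675.1 − 360.5 = 314.6 kN.
Span BC, ΣM about C: R_B^{BC}·3 = 117 + 803.5, so R_B^{BC} = 306.8 kN and R_C = 90 − 306.8 = -216.8 kN.
R_B = 360.5 + 306.8 = 667.4 kN.

R_B = 667.4 kN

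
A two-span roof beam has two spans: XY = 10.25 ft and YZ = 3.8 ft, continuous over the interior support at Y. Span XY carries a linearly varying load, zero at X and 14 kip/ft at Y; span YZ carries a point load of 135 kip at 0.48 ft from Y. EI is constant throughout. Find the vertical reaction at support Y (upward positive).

R_Y = 196.8 kip

Insert a hinge at Y; M_Y is the redundant, and each span becomes simply supported.
End slopes at the hinge Y, treating each span as simply supported:
  span XY: triangular load, peak 14: w₀L³/(45EI) = 335/EI
  span YZ: point load 135 at a = 0.48: Pab(L + b)/(6LEI) = 67.18/EI
  relative rotation θ_0 = (335 + 67.18)/EI = 402.2/EI
A unit hogging moment at Y produces rotation L₁/(3EI) + L₂/(3EI) = 4.683/EI.
Slope continuity at Y: θ_0 = M_Y·4.683/EI, so M_Y = 402.2/4.683 = 85.88 kip·ft (hogging).
Span XY, ΣM about X with M_Y applied at Y: R_Y^{XY}·10.25 = 490.3 + 85.88, so R_Y^{XY} = 56.21 kip and R_X = 71.75 − 56.21 = 15.54 kip.
Span YZ, ΣM about Z: R_Y^{YZ}·3.8 = 448.2 + 85.88, so R_Y^{YZ} = 140.5 kip and R_Z = 135 − 140.5 = -5.548 kip.
R_Y = 56.21 + 140.5 = 196.8 kip.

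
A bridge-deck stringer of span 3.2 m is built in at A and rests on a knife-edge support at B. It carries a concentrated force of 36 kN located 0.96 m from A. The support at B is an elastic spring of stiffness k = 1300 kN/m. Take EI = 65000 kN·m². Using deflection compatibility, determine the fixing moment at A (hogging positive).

Choose R_B as the redundant. The primary structure is the cantilever fixed at A.
Primary-structure tip deflection at B by superposition:
  point load 36 at a = 0.96: Pa²(3L − a)/(6EI) = 47.78/EI
Flexibility coefficient — unit upward force at B: δ_{BB} = L³/(3EI) = 10.92/EI.
With EI = 65000 kN·m²: δ_0 = 0.000735 m and δ_{BB} = 0.000168 m/kN.
Compatibility — the spring shortens by R_B/k under the reaction it provides: δ_0 − R_B·δ_{BB} = R_B/k. With 1/k = 0.000769 m/kN, R_B = δ_0 / (δ_{BB} + 1/k) = 0.000735 / (0.000168 + 0.000769) = 0.7842 kN.
Moment equilibrium about A: M_A = Σ(load moments about A) − R_B·L = 34.56 − 0.7842×3.2 = 32.05 kN·m.

M_A = 32.05 kN·m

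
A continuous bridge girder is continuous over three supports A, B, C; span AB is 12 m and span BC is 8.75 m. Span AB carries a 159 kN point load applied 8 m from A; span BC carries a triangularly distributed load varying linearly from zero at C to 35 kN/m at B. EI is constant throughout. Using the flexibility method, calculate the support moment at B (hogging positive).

M_B = 279.7 kN·m

Take M_B as the redundant. Released structure: two simple spans AB and BC with a hinge at B.
Rotations at B on the released spans (each span's end-slope, ×1/EI):
  span AB: point load 159 at a = 8: Pab(L + a)/(6LEI) = 1413/EI
  span BC: triangular load, peak 35: w₀L³/(45EI) = 521.1/EI
  relative rotation θ_0 = (1413 + 521.1)/EI = 1934/EI
A unit hogging moment at B produces rotation L₁/(3EI) + L₂/(3EI) = 6.917/EI.
Compatibility: M_B·(L₁+L₂)/(3EI) = θ_0, giving M_B = 279.7 kN·m (hogging).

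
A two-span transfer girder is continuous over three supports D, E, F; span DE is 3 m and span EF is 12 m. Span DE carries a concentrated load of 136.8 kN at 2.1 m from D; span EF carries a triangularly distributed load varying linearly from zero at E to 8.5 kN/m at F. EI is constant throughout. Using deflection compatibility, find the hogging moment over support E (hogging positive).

M_E = 71.77 kN·m

Insert a hinge at E; M_E is the redundant, and each span becomes simply supported.
End slopes at the hinge E, treating each span as simply supported:
  span DE: point load 136.8 at a = 2.1: Pab(L + a)/(6LEI) = 73.26/EI
  span EF: triangular load, peak 8.5: 7w₀L³/(360EI) = 285.6/EI
  relative rotation θ_0 = (73.26 + 285.6)/EI = 358.9/EI
A unit hogging moment at E produces rotation L₁/(3EI) + L₂/(3EI) = 5/EI.
Compatibility: M_E·(L₁+L₂)/(3EI) = θ_0, giving M_E = 71.77 kN·m (hogging).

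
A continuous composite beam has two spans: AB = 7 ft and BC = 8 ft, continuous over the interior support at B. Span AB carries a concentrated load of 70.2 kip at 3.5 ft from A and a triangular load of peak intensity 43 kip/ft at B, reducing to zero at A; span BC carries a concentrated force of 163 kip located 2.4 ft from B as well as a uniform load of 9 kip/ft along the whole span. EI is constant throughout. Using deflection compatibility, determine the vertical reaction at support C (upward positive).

R_C = 51.01 kip

Release continuity at B by inserting a hinge; the redundant is the internal moment M_B. The primary structure is two simply-supported spans AB and BC.
Rotations at B on the released spans (each span's end-slope, ×1/EI):
  span AB: point load 70.2 at a = 3.5: Pab(L + a)/(6LEI) = 215/EI
  span AB: triangular load, peak 43: w₀L³/(45EI) = 327.8/EI
  span BC: point load 163 at a = 2.4: Pab(L + b)/(6LEI) = 620.7/EI
  span BC: UDL 9: wL³/(24EI) = 192/EI
  relative rotation θ_0 = (542.7 + 812.7)/EI = 1355/EI
A unit hogging moment at B produces rotation L₁/(3EI) + L₂/(3EI) = 5/EI.
Compatibility: M_B·(L₁+L₂)/(3EI) = θ_0, giving M_B = 271.1 kip·ft (hogging).
Span BC, ΣM about C: R_B^{BC}·8 = 1201 + 271.1, so R_B^{BC} = 184 kip and R_C = 235 − 184 = 51.01 kip.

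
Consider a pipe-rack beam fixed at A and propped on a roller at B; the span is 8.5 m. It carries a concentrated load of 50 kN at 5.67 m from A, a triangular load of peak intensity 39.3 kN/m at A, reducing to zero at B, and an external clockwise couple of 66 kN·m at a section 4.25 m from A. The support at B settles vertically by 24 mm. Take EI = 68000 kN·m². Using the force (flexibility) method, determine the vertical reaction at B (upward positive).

R_B = 60.12 kN

Take the reaction at B as the redundant and release it; the primary structure is a cantilever fixed at A.
Primary-structure tip deflection at B by superposition:
  point load 50 at a = 5.67: Pa²(3L − a)/(6EI) = 5313/EI
  triangular load, peak 39.3 at the fixed end: w₀L⁴/(30EI) = 6838/EI
  clockwise couple 66 at a = 4.25: M₀a(2L − a)/(2EI) = 1788/EI
  δ_0 = 13939/EI
Flexibility coefficient — unit upward force at B: δ_{BB} = L³/(3EI) = 204.7/EI.
With EI = 68000 kN·m²: δ_0 = 0.20499 m and δ_{BB} = 0.00301 m/kN.
Compatibility — the beam at B must follow the support down by 0.024 m: δ_0 − R_B·δ_{BB} = 0.024, so R_B = (0.20499 − 0.024)/0.00301 = 60.12 kN.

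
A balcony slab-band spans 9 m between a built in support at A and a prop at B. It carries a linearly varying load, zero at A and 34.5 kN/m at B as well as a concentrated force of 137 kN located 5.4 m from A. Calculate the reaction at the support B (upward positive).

Choose R_B as the redundant. The primary structure is the cantilever fixed at A.
Downward deflection at the released point B due to the loads:
  triangular load, peak 34.5 at the free end: 11w₀L⁴/(120EI) = 20749/EI
  point load 137 at a = 5.4: Pa²(3L − a)/(6EI) = 14382/EI
  δ_0 = 35131/EI
Tip deflection under a unit load at B: L³/(3EI) = 243/EI.
Compatibility at B: δ_0 − R_B·δ_{BB} = 0, so R_B = 35131/243 = 144.6 kN.

R_B = 144.6 kN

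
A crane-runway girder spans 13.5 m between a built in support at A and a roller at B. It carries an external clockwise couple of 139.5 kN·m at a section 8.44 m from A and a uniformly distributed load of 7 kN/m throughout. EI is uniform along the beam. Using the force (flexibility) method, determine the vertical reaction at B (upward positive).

R_B = 48.76 kN

Take the reaction at B as the redundant and release it; the primary structure is a cantilever fixed at A.
Downward deflection at the released point B due to the loads:
  clockwise couple 139.5 at a = 8.44: M₀a(2L − a)/(2EI) = 10926/EI
  UDL 7: wL⁴/(8EI) = 29063/EI
  δ_0 = 39989/EI
Tip deflection under a unit load at B: L³/(3EI) = 820.1/EI.
Compatibility at B: δ_0 − R_B·δ_{BB} = 0, so R_B = 39989/820.1 = 48.76 kN.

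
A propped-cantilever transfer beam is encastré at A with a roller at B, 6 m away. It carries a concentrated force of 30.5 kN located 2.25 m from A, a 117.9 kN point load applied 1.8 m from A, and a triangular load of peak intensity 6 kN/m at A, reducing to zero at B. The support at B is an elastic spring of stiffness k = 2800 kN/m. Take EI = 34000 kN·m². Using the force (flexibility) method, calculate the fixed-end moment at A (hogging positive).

M_A = 195.9 kN·m

Choose R_B as the redundant. The primary structure is the cantilever fixed at A.
Deflection at B on the released cantilever, summing each load's contribution:
  point load 30.5 at a = 2.25: Pa²(3L − a)/(6EI) = 405.3/EI
  point load 117.9 at a = 1.8: Pa²(3L − a)/(6EI) = 1031/EI
  triangular load, peak 6 at the fixed end: w₀L⁴/(30EI) = 259.2/EI
  δ_0 = 1696/EI
Flexibility coefficient — unit upward force at B: δ_{BB} = L³/(3EI) = 72/EI.
With EI = 34000 kN·m²: δ_0 = 0.04988 m and δ_{BB} = 0.002118 m/kN.
Compatibility — the spring shortens by R_B/k under the reaction it provides: δ_0 − R_B·δ_{BB} = R_B/k. With 1/k = 0.000357 m/kN, R_B = δ_0 / (δ_{BB} + 1/k) = 0.04988 / (0.002118 + 0.000357) = 20.16 kN.
Moment equilibrium about A: M_A = Σ(load moments about A) − R_B·L = 316.8 − 20.16×6 = 195.9 kN·m.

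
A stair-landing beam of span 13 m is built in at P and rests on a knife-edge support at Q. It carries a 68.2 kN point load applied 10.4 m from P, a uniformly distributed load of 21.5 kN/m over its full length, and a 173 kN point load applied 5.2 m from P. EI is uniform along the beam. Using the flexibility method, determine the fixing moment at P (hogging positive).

M_P = 971.1 kN·m

Remove the prop at Q; the released (primary) structure is a cantilever built in at P.
Deflection at Q on the released cantilever, summing each load's contribution:
  point load 68.2 at a = 10.4: Pa²(3L − a)/(6EI) = 35161/EI
  UDL 21.5: wL⁴/(8EI) = 76758/EI
  point load 173 at a = 5.2: Pa²(3L − a)/(6EI) = 26352/EI
  δ_0 = 138271/EI
Tip deflection under a unit load at Q: L³/(3EI) = 732.3/EI.
Compatibility at Q: δ_0 − R_Q·δ_{QQ} = 0, so R_Q = 138271/732.3 = 188.8 kN.
Moment equilibrium about P: M_P = Σ(load moments about P) − R_Q·L = 3426 − 188.8×13 = 971.1 kN·m.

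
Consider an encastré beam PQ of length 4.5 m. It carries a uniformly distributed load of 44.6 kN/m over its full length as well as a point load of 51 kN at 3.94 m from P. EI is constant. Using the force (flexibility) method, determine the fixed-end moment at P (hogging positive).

M_P = 78.37 kN·m

Take the two fixed-end moments M_P, M_Q as redundants; the released structure is the simple span PQ.
Simple-span end rotations at P and Q under the given loads:
  at P: UDL 44.6: wL³/(24EI) = 169.3/EI
  at Q: UDL 44.6: wL³/(24EI) = 169.3/EI
  at P: point load 51 at a = 3.94: Pab(L + b)/(6LEI) = 21.09/EI
  at Q: point load 51 at a = 3.94: Pab(L + a)/(6LEI) = 35.17/EI
  θ_P0 = 190.4/EI,  θ_Q0 = 204.5/EI
Flexibility coefficients: a unit moment at one end gives L/(3EI) there and L/(6EI) at the far end, so f₁₁ = f₂₂ = 1.5/EI and f₁₂ = f₂₁ = 0.75/EI.
Compatibility — zero rotation at each built-in end:
  1.5 M_P + 0.75 M_Q = 190.4
  0.75 M_P + 1.5 M_Q = 204.5
Solving the pair gives M_P = 78.37 kN·m and M_Q = 97.16 kN·m (hogging).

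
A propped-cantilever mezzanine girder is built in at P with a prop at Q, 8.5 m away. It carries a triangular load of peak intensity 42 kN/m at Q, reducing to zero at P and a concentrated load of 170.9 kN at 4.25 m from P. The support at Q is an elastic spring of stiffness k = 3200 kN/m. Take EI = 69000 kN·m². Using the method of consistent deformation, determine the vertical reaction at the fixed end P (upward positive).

Release the roller at Q. Primary structure: cantilever fixed at P.
Downward deflection at the released point Q due to the loads:
  triangular load, peak 42 at the free end: 11w₀L⁴/(120EI) = 20097/EI
  point load 170.9 at a = 4.25: Pa²(3L − a)/(6EI) = 10933/EI
  δ_0 = 31030/EI
Flexibility coefficient — unit upward force at Q: δ_{QQ} = L³/(3EI) = 204.7/EI.
With EI = 69000 kN·m²: δ_0 = 0.44971 m and δ_{QQ} = 0.002967 m/kN.
Compatibility — the spring shortens by R_Q/k under the reaction it provides: δ_0 − R_Q·δ_{QQ} = R_Q/k. With 1/k = 0.000313 m/kN, R_Q = δ_0 / (δ_{QQ} + 1/k) = 0.44971 / (0.002967 + 0.000313) = 137.1 kN.
Vertical equilibrium: R_P = ΣP − R_Q = 349.4 − 137.1 = 212.3 kN.

R_P = 212.3 kN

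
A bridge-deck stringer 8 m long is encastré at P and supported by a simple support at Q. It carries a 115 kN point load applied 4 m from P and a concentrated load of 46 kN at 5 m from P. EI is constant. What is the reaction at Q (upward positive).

R_Q = 57.28 kN

Release the roller at Q. Primary structure: cantilever fixed at P.
Downward deflection at the released point Q due to the loads:
  point load 115 at a = 4: Pa²(3L − a)/(6EI) = 6133/EI
  point load 46 at a = 5: Pa²(3L − a)/(6EI) = 3642/EI
  δ_0 = 9775/EI
Flexibility coefficient — unit upward force at Q: δ_{QQ} = L³/(3EI) = 170.7/EI.
The prop prevents deflection at Q: R_Q = δ_0/δ_{QQ} = 9775/170.7 = 57.28 kN.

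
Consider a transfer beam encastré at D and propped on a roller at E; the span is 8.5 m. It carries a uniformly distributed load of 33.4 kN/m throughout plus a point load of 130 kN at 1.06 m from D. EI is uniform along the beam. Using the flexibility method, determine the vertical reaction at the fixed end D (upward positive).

R_D = 304.5 kN

Take the reaction at E as the redundant and release it; the primary structure is a cantilever fixed at D.
Primary-structure tip deflection at E by superposition:
  UDL 33.4: wL⁴/(8EI) = 21794/EI
  point load 130 at a = 1.06: Pa²(3L − a)/(6EI) = 595/EI
  δ_0 = 22389/EI
Flexibility coefficient — unit upward force at E: δ_{EE} = L³/(3EI) = 204.7/EI.
The prop prevents deflection at E: R_E = δ_0/δ_{EE} = 22389/204.7 = 109.4 kN.
Vertical equilibrium: R_D = ΣP − R_E = 413.9 − 109.4 = 304.5 kN.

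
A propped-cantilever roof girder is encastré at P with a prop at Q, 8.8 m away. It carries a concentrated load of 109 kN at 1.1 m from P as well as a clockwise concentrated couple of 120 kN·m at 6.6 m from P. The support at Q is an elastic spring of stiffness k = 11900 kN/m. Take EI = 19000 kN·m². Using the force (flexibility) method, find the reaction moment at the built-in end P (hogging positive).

Remove the prop at Q; the released (primary) structure is a cantilever built in at P.
Primary-structure tip deflection at Q by superposition:
  point load 109 at a = 1.1: Pa²(3L − a)/(6EI) = 556.1/EI
  clockwise couple 120 at a = 6.6: M₀a(2L − a)/(2EI) = 4356/EI
  δ_0 = 4912/EI
Flexibility coefficient — unit upward force at Q: δ_{QQ} = L³/(3EI) = 227.2/EI.
With EI = 19000 kN·m²: δ_0 = 0.25853 m and δ_{QQ} = 0.011956 m/kN.
Compatibility — the spring shortens by R_Q/k under the reaction it provides: δ_0 − R_Q·δ_{QQ} = R_Q/k. With 1/k = 0.000084 m/kN, R_Q = δ_0 / (δ_{QQ} + 1/k) = 0.25853 / (0.011956 + 0.000084) = 21.47 kN.
Moment equilibrium about P: M_P = Σ(load moments about P) − R_Q·L = 239.9 − 21.47×8.8 = 50.93 kN·m.

M_P = 50.93 kN·m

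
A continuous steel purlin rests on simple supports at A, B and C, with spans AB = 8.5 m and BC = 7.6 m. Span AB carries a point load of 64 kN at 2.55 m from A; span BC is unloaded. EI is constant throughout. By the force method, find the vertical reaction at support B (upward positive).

R_B = 28.97 kN

Insert a hinge at B; M_B is the redundant, and each span becomes simply supported.
Rotations at B on the released spans (each span's end-slope, ×1/EI):
  span AB: point load 64 at a = 2.55: Pab(L + a)/(6LEI) = 210.4/EI
  relative rotation θ_0 = (210.4 + 0)/EI = 210.4/EI
A unit hogging moment at B produces rotation L₁/(3EI) + L₂/(3EI) = 5.367/EI.
Slope continuity at B: θ_0 = M_B·5.367/EI, so M_B = 210.4/5.367 = 39.2 kN·m (hogging).
Span AB, ΣM about A with M_B applied at B: R_B^{AB}·8.5 = 163.2 + 39.2, so R_B^{AB} = 23.81 kN and R_A = 64 − 23.81 = 40.19 kN.
Span BC, ΣM about C: R_B^{BC}·7.6 = 0 + 39.2, so R_B^{BC} = 5.158 kN and R_C = 0 − 5.158 = -5.158 kN.
R_B = 23.81 + 5.158 = 28.97 kN.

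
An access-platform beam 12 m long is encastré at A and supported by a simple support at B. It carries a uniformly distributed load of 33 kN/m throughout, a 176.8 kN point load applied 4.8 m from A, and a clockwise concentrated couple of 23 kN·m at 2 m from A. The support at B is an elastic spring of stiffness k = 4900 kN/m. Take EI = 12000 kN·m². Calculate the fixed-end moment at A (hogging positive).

Choose R_B as the redundant. The primary structure is the cantilever fixed at A.
Downward deflection at the released point B due to the loads:
  UDL 33: wL⁴/(8EI) = 85536/EI
  point load 176.8 at a = 4.8: Pa²(3L − a)/(6EI) = 21182/EI
  clockwise couple 23 at a = 2: M₀a(2L − a)/(2EI) = 506/EI
  δ_0 = 107224/EI
Flexibility coefficient — unit upward force at B: δ_{BB} = L³/(3EI) = 576/EI.
With EI = 12000 kN·m²: δ_0 = 8.9353 m and δ_{BB} = 0.048 m/kN.
Compatibility — the spring shortens by R_B/k under the reaction it provides: δ_0 − R_B·δ_{BB} = R_B/k. With 1/k = 0.000204 m/kN, R_B = δ_0 / (δ_{BB} + 1/k) = 8.9353 / (0.048 + 0.000204) = 185.4 kN.
Moment equilibrium about A: M_A = Σ(load moments about A) − R_B·L = 3248 − 185.4×12 = 1023 kN·m.

M_A = 1023 kN·m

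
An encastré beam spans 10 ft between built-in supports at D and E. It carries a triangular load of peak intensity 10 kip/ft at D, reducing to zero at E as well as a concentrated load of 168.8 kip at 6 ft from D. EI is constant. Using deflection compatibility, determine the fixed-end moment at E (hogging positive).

M_E = 276.4 kip·ft

Take the two fixed-end moments M_D, M_E as redundants; the released structure is the simple span DE.
End rotations of the released simple span under the applied load (×1/EI):
  at D: triangular load, peak 10: w₀L³/(45EI) = 222.2/EI
  at E: triangular load, peak 10: 7w₀L³/(360EI) = 194.4/EI
  at D: point load 168.8 at a = 6: Pab(L + b)/(6LEI) = 945.3/EI
  at E: point load 168.8 at a = 6: Pab(L + a)/(6LEI) = 1080/EI
  θ_D0 = 1168/EI,  θ_E0 = 1275/EI
Flexibility coefficients: a unit moment at one end gives L/(3EI) there and L/(6EI) at the far end, so f₁₁ = f₂₂ = 3.333/EI and f₁₂ = f₂₁ = 1.667/EI.
Compatibility — zero rotation at each built-in end:
  3.333 M_D + 1.667 M_E = 1168
  1.667 M_D + 3.333 M_E = 1275
Solving the pair gives M_D = 212 kip·ft and M_E = 276.4 kip·ft (hogging).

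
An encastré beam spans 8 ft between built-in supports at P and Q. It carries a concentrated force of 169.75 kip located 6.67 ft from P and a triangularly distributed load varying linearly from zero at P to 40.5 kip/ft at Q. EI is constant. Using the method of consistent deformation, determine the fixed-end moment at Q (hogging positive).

Release both end moments; the primary structure is a simply-supported span PQ with redundants M_P and M_Q.
Simple-span end rotations at P and Q under the given loads:
  at P: point load 169.75 at a = 6.67: Pab(L + b)/(6LEI) = 292.7/EI
  at Q: point load 169.75 at a = 6.67: Pab(L + a)/(6LEI) = 460.2/EI
  at P: triangular load, peak 40.5: 7w₀L³/(360EI) = 403.2/EI
  at Q: triangular load, peak 40.5: w₀L³/(45EI) = 460.8/EI
  θ_P0 = 695.9/EI,  θ_Q0 = 921/EI
Flexibility coefficients: a unit moment at one end gives L/(3EI) there and L/(6EI) at the far end, so f₁₁ = f₂₂ = 2.667/EI and f₁₂ = f₂₁ = 1.333/EI.
Compatibility — zero rotation at each built-in end:
  2.667 M_P + 1.333 M_Q = 695.9
  1.333 M_P + 2.667 M_Q = 921
Solving the pair gives M_P = 117.7 kip·ft and M_Q = 286.5 kip·ft (hogging).

M_Q = 286.5 kip·ft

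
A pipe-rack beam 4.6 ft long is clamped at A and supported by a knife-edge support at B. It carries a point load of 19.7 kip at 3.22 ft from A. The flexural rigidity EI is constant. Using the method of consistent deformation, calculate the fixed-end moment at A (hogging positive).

Remove the prop at B; the released (primary) structure is a cantilever built in at A.
Downward deflection at the released point B due to the loads:
  point load 19.7 at a = 3.22: Pa²(3L − a)/(6EI) = 360.2/EI
Tip deflection under a unit load at B: L³/(3EI) = 32.45/EI.
The prop prevents deflection at B: R_B = δ_0/δ_{BB} = 360.2/32.45 = 11.1 kip.
Moment equilibrium about A: M_A = Σ(load moments about A) − R_B·L = 63.43 − 11.1×4.6 = 12.37 kip·ft.

M_A = 12.37 kip·ft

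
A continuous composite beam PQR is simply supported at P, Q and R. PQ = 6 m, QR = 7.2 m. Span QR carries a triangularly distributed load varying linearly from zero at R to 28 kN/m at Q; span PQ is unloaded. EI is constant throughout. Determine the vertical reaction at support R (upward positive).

R_R = 26.27 kN

Take M_Q as the redundant. Released structure: two simple spans PQ and QR with a hinge at Q.
Rotations at Q on the released spans (each span's end-slope, ×1/EI):
  span QR: triangular load, peak 28: w₀L³/(45EI) = 232.2/EI
  relative rotation θ_0 = (0 + 232.2)/EI = 232.2/EI
A unit hogging moment at Q produces rotation L₁/(3EI) + L₂/(3EI) = 4.4/EI.
Compatibility: M_Q·(L₁+L₂)/(3EI) = θ_0, giving M_Q = 52.78 kN·m (hogging).
Span QR, ΣM about R: R_Q^{QR}·7.2 = 483.8 + 52.78, so R_Q^{QR} = 74.53 kN and R_R = 100.8 − 74.53 = 26.27 kN.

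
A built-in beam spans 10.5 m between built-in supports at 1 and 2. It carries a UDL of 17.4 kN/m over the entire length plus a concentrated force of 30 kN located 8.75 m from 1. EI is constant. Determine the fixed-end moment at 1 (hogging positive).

M_1 = 167.2 kN·m

Release both end moments; the primary structure is a simply-supported span 12 with redundants M_1 and M_2.
End rotations of the released simple span under the applied load (×1/EI):
  at 1: UDL 17.4: wL³/(24EI) = 839.3/EI
  at 2: UDL 17.4: wL³/(24EI) = 839.3/EI
  at 1: point load 30 at a = 8.75: Pab(L + b)/(6LEI) = 89.32/EI
  at 2: point load 30 at a = 8.75: Pab(L + a)/(6LEI) = 140.4/EI
  θ_10 = 928.6/EI,  θ_20 = 979.6/EI
Flexibility coefficients: a unit moment at one end gives L/(3EI) there and L/(6EI) at the far end, so f₁₁ = f₂₂ = 3.5/EI and f₁₂ = f₂₁ = 1.75/EI.
Compatibility — zero rotation at each built-in end:
  3.5 M_1 + 1.75 M_2 = 928.6
  1.75 M_1 + 3.5 M_2 = 979.6
Solving the pair gives M_1 = 167.2 kN·m and M_2 = 196.3 kN·m (hogging).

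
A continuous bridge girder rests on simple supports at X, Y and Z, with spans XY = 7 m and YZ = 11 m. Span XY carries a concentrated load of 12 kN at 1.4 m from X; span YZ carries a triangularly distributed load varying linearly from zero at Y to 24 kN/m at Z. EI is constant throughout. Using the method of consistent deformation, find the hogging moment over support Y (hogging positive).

M_Y = 106.7 kN·m

Take M_Y as the redundant. Released structure: two simple spans XY and YZ with a hinge at Y.
End slopes at the hinge Y, treating each span as simply supported:
  span XY: point load 12 at a = 1.4: Pab(L + a)/(6LEI) = 18.82/EI
  span YZ: triangular load, peak 24: 7w₀L³/(360EI) = 621.1/EI
  relative rotation θ_0 = (18.82 + 621.1)/EI = 639.9/EI
A unit hogging moment at Y produces rotation L₁/(3EI) + L₂/(3EI) = 6/EI.
Compatibility: M_Y·(L₁+L₂)/(3EI) = θ_0, giving M_Y = 106.7 kN·m (hogging).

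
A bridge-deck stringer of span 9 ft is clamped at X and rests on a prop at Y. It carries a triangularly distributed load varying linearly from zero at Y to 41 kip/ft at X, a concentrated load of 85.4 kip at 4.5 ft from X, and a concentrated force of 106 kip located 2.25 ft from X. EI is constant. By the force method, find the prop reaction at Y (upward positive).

Release the roller at Y. Primary structure: cantilever fixed at X.
Deflection at Y on the released cantilever, summing each load's contribution:
  triangular load, peak 41 at the fixed end: w₀L⁴/(30EI) = 8967/EI
  point load 85.4 at a = 4.5: Pa²(3L − a)/(6EI) = 6485/EI
  point load 106 at a = 2.25: Pa²(3L − a)/(6EI) = 2214/EI
  δ_0 = 17665/EI
Flexibility coefficient — unit upward force at Y: δ_{YY} = L³/(3EI) = 243/EI.
Compatibility at Y: δ_0 − R_Y·δ_{YY} = 0, so R_Y = 17665/243 = 72.7 kip.

R_Y = 72.7 kip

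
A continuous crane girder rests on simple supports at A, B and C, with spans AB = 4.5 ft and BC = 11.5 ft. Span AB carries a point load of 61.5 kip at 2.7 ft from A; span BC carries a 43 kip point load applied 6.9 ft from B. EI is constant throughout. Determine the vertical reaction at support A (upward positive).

Take M_B as the redundant. Released structure: two simple spans AB and BC with a hinge at B.
Discontinuity in slope at B on the released structure — sum the simple-span end rotations:
  span AB: point load 61.5 at a = 2.7: Pab(L + a)/(6LEI) = 79.7/EI
  span BC: point load 43 at a = 6.9: Pab(L + b)/(6LEI) = 318.5/EI
  relative rotation θ_0 = (79.7 + 318.5)/EI = 398.2/EI
A unit hogging moment at B produces rotation L₁/(3EI) + L₂/(3EI) = 5.333/EI.
Slope continuity at B: θ_0 = M_B·5.333/EI, so M_B = 398.2/5.333 = 74.66 kip·ft (hogging).
Span AB, ΣM about A with M_B applied at B: R_B^{AB}·4.5 = 166.1 + 74.66, so R_B^{AB} = 53.49 kip and R_A = 61.5 − 53.49 = 8.01 kip.

R_A = 8.01 kip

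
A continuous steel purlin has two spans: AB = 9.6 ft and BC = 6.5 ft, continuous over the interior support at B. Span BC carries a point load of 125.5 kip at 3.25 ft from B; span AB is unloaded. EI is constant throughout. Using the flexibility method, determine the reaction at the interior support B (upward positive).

Release continuity at B by inserting a hinge; the redundant is the internal moment M_B. The primary structure is two simply-supported spans AB and BC.
Rotations at B on the released spans (each span's end-slope, ×1/EI):
  span BC: point load 125.5 at a = 3.25: Pab(L + b)/(6LEI) = 331.4/EI
  relative rotation θ_0 = (0 + 331.4)/EI = 331.4/EI
A unit hogging moment at B produces rotation L₁/(3EI) + L₂/(3EI) = 5.367/EI.
Compatibility: M_B·(L₁+L₂)/(3EI) = θ_0, giving M_B = 61.75 kip·ft (hogging).
Span AB, ΣM about A with M_B applied at B: R_B^{AB}·9.6 = 0 + 61.75, so R_B^{AB} = 6.432 kip and R_A = 0 − 6.432 = -6.432 kip.
Span BC, ΣM about C: R_B^{BC}·6.5 = 407.9 + 61.75, so R_B^{BC} = 72.25 kip and R_C = 125.5 − 72.25 = 53.25 kip.
R_B = 6.432 + 72.25 = 78.68 kip.

R_B = 78.68 kip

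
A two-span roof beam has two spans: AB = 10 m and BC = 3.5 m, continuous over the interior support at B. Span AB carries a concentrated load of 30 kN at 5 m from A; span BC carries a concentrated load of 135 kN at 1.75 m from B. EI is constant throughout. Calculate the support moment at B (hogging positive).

Take M_B as the redundant. Released structure: two simple spans AB and BC with a hinge at B.
Discontinuity in slope at B on the released structure — sum the simple-span end rotations:
  span AB: point load 30 at a = 5: Pab(L + a)/(6LEI) = 187.5/EI
  span BC: point load 135 at a = 1.75: Pab(L + b)/(6LEI) = 103.4/EI
  relative rotation θ_0 = (187.5 + 103.4)/EI = 290.9/EI
A unit hogging moment at B produces rotation L₁/(3EI) + L₂/(3EI) = 4.5/EI.
Compatibility: M_B·(L₁+L₂)/(3EI) = θ_0, giving M_B = 64.64 kN·m (hogging).

M_B = 64.64 kN·m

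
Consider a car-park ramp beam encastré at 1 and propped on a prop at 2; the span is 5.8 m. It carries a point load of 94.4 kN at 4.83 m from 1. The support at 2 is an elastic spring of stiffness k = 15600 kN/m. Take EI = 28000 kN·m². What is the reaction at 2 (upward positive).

Choose R_2 as the redundant. The primary structure is the cantilever fixed at 1.
Deflection at 2 on the released cantilever, summing each load's contribution:
  point load 94.4 at a = 4.83: Pa²(3L − a)/(6EI) = 4614/EI
Flexibility coefficient — unit upward force at 2: δ_{22} = L³/(3EI) = 65.04/EI.
With EI = 28000 kN·m²: δ_0 = 0.16478 m and δ_{22} = 0.002323 m/kN.
Compatibility — the spring shortens by R_2/k under the reaction it provides: δ_0 − R_2·δ_{22} = R_2/k. With 1/k = 0.000064 m/kN, R_2 = δ_0 / (δ_{22} + 1/k) = 0.16478 / (0.002323 + 0.000064) = 69.03 kN.

R_2 = 69.03 kN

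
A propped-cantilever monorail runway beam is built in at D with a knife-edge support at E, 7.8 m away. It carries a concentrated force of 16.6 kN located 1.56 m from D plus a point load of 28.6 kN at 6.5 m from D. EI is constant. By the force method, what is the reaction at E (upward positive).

R_E = 22.45 kN

Choose R_E as the redundant. The primary structure is the cantilever fixed at D.
Downward deflection at the released point E due to the loads:
  point load 16.6 at a = 1.56: Pa²(3L − a)/(6EI) = 147/EI
  point load 28.6 at a = 6.5: Pa²(3L − a)/(6EI) = 3404/EI
  δ_0 = 3551/EI
Tip deflection under a unit load at E: L³/(3EI) = 158.2/EI.
Compatibility at E: δ_0 − R_E·δ_{EE} = 0, so R_E = 3551/158.2 = 22.45 kN.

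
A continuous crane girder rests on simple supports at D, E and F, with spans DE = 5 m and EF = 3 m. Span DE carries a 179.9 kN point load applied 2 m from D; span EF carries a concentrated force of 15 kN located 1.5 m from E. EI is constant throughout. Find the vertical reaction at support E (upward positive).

Release continuity at E by inserting a hinge; the redundant is the internal moment M_E. The primary structure is two simply-supported spans DE and EF.
Discontinuity in slope at E on the released structure — sum the simple-span end rotations:
  span DE: point load 179.9 at a = 2: Pab(L + a)/(6LEI) = 251.9/EI
  span EF: point load 15 at a = 1.5: Pab(L + b)/(6LEI) = 8.438/EI
  relative rotation θ_0 = (251.9 + 8.438)/EI = 260.3/EI
A unit hogging moment at E produces rotation L₁/(3EI) + L₂/(3EI) = 2.667/EI.
Slope continuity at E: θ_0 = M_E·2.667/EI, so M_E = 260.3/2.667 = 97.61 kN·m (hogging).
Span DE, ΣM about D with M_E applied at E: R_E^{DE}·5 = 359.8 + 97.61, so R_E^{DE} = 91.48 kN and R_D = 179.9 − 91.48 = 88.42 kN.
Span EF, ΣM about F: R_E^{EF}·3 = 22.5 + 97.61, so R_E^{EF} = 40.04 kN and R_F = 15 − 40.04 = -25.04 kN.
R_E = 91.48 + 40.04 = 131.5 kN.

R_E = 131.5 kN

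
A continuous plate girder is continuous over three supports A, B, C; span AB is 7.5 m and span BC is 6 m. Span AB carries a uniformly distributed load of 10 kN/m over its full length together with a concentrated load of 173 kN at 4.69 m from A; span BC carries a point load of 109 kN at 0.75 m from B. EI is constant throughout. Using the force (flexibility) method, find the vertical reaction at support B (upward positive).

Release continuity at B by inserting a hinge; the redundant is the internal moment M_B. The primary structure is two simply-supported spans AB and BC.
Discontinuity in slope at B on the released structure — sum the simple-span end rotations:
  span AB: UDL 10: wL³/(24EI) = 175.8/EI
  span AB: point load 173 at a = 4.69: Pab(L + a)/(6LEI) = 617.6/EI
  span BC: point load 109 at a = 0.75: Pab(L + b)/(6LEI) = 134.1/EI
  relative rotation θ_0 = (793.4 + 134.1)/EI = 927.5/EI
A unit hogging moment at B produces rotation L₁/(3EI) + L₂/(3EI) = 4.5/EI.
Compatibility: M_B·(L₁+L₂)/(3EI) = θ_0, giving M_B = 206.1 kN·m (hogging).
Span AB, ΣM about A with M_B applied at B: R_B^{AB}·7.5 = 1093 + 206.1, so R_B^{AB} = 173.2 kN and R_A = 248 − 173.2 = 74.84 kN.
Span BC, ΣM about C: R_B^{BC}·6 = 572.2 + 206.1, so R_B^{BC} = 129.7 kN and R_C = 109 − 129.7 = -20.73 kN.
R_B = 173.2 + 129.7 = 302.9 kN.

R_B = 302.9 kN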